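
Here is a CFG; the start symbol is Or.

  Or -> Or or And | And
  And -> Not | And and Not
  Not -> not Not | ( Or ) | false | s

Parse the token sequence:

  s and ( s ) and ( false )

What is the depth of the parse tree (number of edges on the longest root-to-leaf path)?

[Or [And [And [And [Not s]] and [Not ( [Or [And [Not s]]] )]] and [Not ( [Or [And [Not false]]] )]]]

7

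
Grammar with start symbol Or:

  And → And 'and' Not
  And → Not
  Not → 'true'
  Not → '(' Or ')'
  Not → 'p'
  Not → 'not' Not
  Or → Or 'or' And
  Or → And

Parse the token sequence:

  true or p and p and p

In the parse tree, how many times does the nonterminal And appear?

4

[Or [Or [And [Not true]]] or [And [And [And [Not p]] and [Not p]] and [Not p]]]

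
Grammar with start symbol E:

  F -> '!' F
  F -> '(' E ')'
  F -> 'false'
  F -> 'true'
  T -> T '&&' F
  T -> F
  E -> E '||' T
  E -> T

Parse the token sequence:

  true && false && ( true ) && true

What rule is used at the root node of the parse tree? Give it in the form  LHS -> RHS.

E -> T

[E [T [T [T [T [F true]] && [F false]] && [F ( [E [T [F true]]] )]] && [F true]]]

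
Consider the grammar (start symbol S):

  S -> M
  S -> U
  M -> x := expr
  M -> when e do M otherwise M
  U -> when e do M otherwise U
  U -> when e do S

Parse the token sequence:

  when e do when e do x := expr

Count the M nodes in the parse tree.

[S [U when e do [S [U when e do [S [M x := expr]]]]]]

1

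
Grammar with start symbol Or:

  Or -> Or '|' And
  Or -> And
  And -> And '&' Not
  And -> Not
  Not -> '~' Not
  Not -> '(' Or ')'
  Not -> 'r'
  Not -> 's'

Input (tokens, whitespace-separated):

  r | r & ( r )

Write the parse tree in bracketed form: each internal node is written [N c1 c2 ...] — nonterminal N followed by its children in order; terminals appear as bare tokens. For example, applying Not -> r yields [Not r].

Or
Or | And
And | And
Not | And
r | And
r | And & Not
r | Not & Not
r | r & Not
r | r & ( Or )
r | r & ( And )
r | r & ( Not )
r | r & ( r )

[Or [Or [And [Not r]]] | [And [And [Not r]] & [Not ( [Or [And [Not r]]] )]]]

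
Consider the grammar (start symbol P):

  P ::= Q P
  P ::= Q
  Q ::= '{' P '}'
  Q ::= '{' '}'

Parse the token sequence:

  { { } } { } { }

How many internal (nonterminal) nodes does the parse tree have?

[P [Q { [P [Q { }]] }] [P [Q { }] [P [Q { }]]]]

8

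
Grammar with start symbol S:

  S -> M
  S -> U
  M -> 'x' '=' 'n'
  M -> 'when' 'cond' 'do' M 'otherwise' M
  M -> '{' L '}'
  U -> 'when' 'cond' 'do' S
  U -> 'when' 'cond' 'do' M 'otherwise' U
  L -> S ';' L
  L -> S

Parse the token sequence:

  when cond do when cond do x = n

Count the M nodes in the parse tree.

1

[S [U when cond do [S [U when cond do [S [M x = n]]]]]]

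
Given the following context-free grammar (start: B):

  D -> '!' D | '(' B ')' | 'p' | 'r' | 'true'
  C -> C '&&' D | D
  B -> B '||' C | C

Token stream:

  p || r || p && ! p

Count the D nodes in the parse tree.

[B [B [B [C [D p]]] || [C [D r]]] || [C [C [D p]] && [D ! [D p]]]]

5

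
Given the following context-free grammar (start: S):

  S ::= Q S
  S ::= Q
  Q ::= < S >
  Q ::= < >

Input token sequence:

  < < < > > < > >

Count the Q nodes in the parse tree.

[S [Q < [S [Q < [S [Q < >]] >] [S [Q < >]]] >]]

4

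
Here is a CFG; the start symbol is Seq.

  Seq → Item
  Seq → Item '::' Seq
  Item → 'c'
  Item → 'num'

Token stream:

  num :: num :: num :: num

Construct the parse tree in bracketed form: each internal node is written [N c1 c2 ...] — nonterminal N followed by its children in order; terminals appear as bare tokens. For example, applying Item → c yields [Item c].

[Seq [Item num] :: [Seq [Item num] :: [Seq [Item num] :: [Seq [Item num]]]]]

Seq
Item :: Seq
num :: Seq
num :: Item :: Seq
num :: num :: Seq
num :: num :: Item :: Seq
num :: num :: num :: Seq
num :: num :: num :: Item
num :: num :: num :: num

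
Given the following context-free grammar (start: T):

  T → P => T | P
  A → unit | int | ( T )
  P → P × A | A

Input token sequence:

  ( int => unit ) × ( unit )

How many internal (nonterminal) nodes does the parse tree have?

[T [P [P [A ( [T [P [A int]] => [T [P [A unit]]]] )]] × [A ( [T [P [A unit]]] )]]]

14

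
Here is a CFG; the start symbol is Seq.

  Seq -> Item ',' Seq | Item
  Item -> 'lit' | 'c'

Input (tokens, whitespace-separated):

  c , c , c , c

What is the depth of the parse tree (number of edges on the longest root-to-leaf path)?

5

[Seq [Item c] , [Seq [Item c] , [Seq [Item c] , [Seq [Item c]]]]]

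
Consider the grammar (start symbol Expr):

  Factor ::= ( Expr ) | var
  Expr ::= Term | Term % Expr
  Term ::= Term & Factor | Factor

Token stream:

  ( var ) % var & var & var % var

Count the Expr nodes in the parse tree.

[Expr [Term [Factor ( [Expr [Term [Factor var]]] )]] % [Expr [Term [Term [Term [Factor var]] & [Factor var]] & [Factor var]] % [Expr [Term [Factor var]]]]]

4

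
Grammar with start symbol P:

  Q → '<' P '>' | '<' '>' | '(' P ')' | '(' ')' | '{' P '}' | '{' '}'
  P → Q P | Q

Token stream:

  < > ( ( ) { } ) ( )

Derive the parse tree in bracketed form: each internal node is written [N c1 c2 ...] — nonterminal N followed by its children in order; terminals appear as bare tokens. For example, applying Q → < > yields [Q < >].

P
Q P
< > P
< > Q P
< > ( P ) P
< > ( Q P ) P
< > ( ( ) P ) P
< > ( ( ) Q ) P
< > ( ( ) { } ) P
< > ( ( ) { } ) Q
< > ( ( ) { } ) ( )

[P [Q < >] [P [Q ( [P [Q ( )] [P [Q { }]]] )] [P [Q ( )]]]]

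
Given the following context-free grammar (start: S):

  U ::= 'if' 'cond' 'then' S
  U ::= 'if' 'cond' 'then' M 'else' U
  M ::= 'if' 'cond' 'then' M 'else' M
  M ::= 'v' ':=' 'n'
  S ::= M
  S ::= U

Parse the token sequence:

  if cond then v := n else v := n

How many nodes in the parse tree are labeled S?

[S [M if cond then [M v := n] else [M v := n]]]

1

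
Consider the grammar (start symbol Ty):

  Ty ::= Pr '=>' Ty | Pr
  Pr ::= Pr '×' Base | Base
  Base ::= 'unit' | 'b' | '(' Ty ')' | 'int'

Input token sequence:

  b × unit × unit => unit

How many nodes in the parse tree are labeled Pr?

[Ty [Pr [Pr [Pr [Base b]] × [Base unit]] × [Base unit]] => [Ty [Pr [Base unit]]]]

4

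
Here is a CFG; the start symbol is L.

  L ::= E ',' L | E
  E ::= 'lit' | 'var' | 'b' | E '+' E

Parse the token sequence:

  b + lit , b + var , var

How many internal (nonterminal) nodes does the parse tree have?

[L [E [E b] + [E lit]] , [L [E [E b] + [E var]] , [L [E var]]]]

10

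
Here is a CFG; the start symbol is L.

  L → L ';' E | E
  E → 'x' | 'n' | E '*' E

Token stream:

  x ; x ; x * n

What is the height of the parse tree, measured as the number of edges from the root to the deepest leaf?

4

[L [L [L [E x]] ; [E x]] ; [E [E x] * [E n]]]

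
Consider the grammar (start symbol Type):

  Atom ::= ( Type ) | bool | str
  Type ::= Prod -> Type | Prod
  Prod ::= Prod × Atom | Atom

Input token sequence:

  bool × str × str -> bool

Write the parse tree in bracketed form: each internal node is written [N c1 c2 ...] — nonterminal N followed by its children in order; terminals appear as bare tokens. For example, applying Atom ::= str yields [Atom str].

[Type [Prod [Prod [Prod [Atom bool]] × [Atom str]] × [Atom str]] -> [Type [Prod [Atom bool]]]]

Type
Prod -> Type
Prod × Atom -> Type
Prod × Atom × Atom -> Type
Atom × Atom × Atom -> Type
bool × Atom × Atom -> Type
bool × str × Atom -> Type
bool × str × str -> Type
bool × str × str -> Prod
bool × str × str -> Atom
bool × str × str -> bool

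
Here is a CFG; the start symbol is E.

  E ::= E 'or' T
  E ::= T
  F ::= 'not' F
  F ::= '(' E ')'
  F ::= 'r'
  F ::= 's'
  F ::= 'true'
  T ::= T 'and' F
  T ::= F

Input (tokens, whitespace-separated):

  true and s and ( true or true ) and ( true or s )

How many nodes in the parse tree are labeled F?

[E [T [T [T [T [F true]] and [F s]] and [F ( [E [E [T [F true]]] or [T [F true]]] )]] and [F ( [E [E [T [F true]]] or [T [F s]]] )]]]

8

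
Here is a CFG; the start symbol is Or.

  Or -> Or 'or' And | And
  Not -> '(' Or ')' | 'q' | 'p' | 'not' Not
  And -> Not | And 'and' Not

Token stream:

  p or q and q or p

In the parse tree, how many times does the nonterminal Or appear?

[Or [Or [Or [And [Not p]]] or [And [And [Not q]] and [Not q]]] or [And [Not p]]]

3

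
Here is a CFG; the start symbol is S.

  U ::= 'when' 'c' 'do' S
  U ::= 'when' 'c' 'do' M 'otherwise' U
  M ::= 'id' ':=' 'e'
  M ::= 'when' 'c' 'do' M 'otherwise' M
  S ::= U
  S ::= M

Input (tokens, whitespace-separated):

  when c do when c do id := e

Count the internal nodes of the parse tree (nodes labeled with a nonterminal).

[S [U when c do [S [U when c do [S [M id := e]]]]]]

6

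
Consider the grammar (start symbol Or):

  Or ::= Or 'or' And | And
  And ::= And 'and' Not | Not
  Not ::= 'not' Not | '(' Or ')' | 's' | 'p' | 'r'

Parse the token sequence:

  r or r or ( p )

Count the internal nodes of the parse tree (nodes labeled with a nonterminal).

12

[Or [Or [Or [And [Not r]]] or [And [Not r]]] or [And [Not ( [Or [And [Not p]]] )]]]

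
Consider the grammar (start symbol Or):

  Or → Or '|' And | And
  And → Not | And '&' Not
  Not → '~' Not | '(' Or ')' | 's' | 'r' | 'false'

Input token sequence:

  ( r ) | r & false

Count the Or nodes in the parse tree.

[Or [Or [And [Not ( [Or [And [Not r]]] )]]] | [And [And [Not r]] & [Not false]]]

3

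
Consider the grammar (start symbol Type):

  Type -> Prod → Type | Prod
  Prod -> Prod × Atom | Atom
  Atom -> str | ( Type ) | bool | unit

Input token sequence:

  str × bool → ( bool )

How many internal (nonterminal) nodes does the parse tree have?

[Type [Prod [Prod [Atom str]] × [Atom bool]] → [Type [Prod [Atom ( [Type [Prod [Atom bool]]] )]]]]

11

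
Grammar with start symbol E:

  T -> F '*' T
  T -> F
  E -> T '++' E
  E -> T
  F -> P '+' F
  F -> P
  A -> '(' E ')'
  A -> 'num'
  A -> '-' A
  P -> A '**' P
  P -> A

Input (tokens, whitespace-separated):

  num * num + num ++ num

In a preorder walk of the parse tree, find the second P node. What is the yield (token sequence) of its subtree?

num

[E [T [F [P [A num]]] * [T [F [P [A num]] + [F [P [A num]]]]]] ++ [E [T [F [P [A num]]]]]]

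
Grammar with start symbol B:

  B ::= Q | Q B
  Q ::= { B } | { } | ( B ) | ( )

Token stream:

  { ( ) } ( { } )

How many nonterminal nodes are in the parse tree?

[B [Q { [B [Q ( )]] }] [B [Q ( [B [Q { }]] )]]]

8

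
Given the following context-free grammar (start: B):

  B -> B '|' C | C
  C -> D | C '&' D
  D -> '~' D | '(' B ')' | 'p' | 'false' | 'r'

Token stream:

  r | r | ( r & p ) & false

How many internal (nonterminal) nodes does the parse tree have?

16

[B [B [B [C [D r]]] | [C [D r]]] | [C [C [D ( [B [C [C [D r]] & [D p]]] )]] & [D false]]]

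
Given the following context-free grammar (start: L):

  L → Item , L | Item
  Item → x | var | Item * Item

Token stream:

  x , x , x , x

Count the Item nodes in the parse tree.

4

[L [Item x] , [L [Item x] , [L [Item x] , [L [Item x]]]]]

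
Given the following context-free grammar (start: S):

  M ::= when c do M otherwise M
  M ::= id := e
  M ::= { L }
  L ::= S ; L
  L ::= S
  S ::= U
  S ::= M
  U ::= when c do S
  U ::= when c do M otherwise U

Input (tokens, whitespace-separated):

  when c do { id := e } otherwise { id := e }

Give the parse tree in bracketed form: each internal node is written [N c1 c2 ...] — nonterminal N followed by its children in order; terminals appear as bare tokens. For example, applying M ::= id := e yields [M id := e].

S
M
when c do M otherwise M
when c do { L } otherwise M
when c do { S } otherwise M
when c do { M } otherwise M
when c do { id := e } otherwise M
when c do { id := e } otherwise { L }
when c do { id := e } otherwise { S }
when c do { id := e } otherwise { M }
when c do { id := e } otherwise { id := e }

[S [M when c do [M { [L [S [M id := e]]] }] otherwise [M { [L [S [M id := e]]] }]]]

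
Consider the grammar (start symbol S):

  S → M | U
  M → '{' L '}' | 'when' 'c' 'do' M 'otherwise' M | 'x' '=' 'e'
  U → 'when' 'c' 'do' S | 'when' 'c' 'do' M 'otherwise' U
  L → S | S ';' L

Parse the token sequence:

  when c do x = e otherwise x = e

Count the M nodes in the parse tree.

3

[S [M when c do [M x = e] otherwise [M x = e]]]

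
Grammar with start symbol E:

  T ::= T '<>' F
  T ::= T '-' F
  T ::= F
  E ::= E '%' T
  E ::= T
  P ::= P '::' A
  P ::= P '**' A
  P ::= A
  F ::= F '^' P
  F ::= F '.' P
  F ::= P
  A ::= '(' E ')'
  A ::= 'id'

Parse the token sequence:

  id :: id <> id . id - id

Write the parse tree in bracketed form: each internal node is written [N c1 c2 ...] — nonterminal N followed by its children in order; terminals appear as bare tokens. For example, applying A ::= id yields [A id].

E
T
T - F
T <> F - F
F <> F - F
P <> F - F
P :: A <> F - F
A :: A <> F - F
id :: A <> F - F
id :: id <> F - F
id :: id <> F . P - F
id :: id <> P . P - F
id :: id <> A . P - F
id :: id <> id . P - F
id :: id <> id . A - F
id :: id <> id . id - F
id :: id <> id . id - P
id :: id <> id . id - A
id :: id <> id . id - id

[E [T [T [T [F [P [P [A id]] :: [A id]]]] <> [F [F [P [A id]]] . [P [A id]]]] - [F [P [A id]]]]]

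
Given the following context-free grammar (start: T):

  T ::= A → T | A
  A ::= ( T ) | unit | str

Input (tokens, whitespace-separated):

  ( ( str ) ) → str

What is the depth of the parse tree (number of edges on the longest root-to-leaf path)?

6

[T [A ( [T [A ( [T [A str]] )]] )] → [T [A str]]]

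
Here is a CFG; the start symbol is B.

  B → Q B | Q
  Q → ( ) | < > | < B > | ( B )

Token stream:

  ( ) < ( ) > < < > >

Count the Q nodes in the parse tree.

5

[B [Q ( )] [B [Q < [B [Q ( )]] >] [B [Q < [B [Q < >]] >]]]]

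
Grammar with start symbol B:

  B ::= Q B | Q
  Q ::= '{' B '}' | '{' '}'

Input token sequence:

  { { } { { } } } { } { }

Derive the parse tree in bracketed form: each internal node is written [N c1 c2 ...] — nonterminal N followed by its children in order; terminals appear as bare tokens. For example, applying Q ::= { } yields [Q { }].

B
Q B
{ B } B
{ Q B } B
{ { } B } B
{ { } Q } B
{ { } { B } } B
{ { } { Q } } B
{ { } { { } } } B
{ { } { { } } } Q B
{ { } { { } } } { } B
{ { } { { } } } { } Q
{ { } { { } } } { } { }

[B [Q { [B [Q { }] [B [Q { [B [Q { }]] }]]] }] [B [Q { }] [B [Q { }]]]]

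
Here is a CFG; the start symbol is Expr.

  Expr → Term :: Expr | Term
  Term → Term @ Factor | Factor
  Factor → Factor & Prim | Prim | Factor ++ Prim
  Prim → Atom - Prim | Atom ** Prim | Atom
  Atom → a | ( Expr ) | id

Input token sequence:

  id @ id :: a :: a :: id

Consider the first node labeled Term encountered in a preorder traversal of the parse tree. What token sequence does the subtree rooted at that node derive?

id @ id

[Expr [Term [Term [Factor [Prim [Atom id]]]] @ [Factor [Prim [Atom id]]]] :: [Expr [Term [Factor [Prim [Atom a]]]] :: [Expr [Term [Factor [Prim [Atom a]]]] :: [Expr [Term [Factor [Prim [Atom id]]]]]]]]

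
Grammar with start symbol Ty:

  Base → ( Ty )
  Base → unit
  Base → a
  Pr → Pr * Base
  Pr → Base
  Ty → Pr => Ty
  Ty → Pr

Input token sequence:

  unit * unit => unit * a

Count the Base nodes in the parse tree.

[Ty [Pr [Pr [Base unit]] * [Base unit]] => [Ty [Pr [Pr [Base unit]] * [Base a]]]]

4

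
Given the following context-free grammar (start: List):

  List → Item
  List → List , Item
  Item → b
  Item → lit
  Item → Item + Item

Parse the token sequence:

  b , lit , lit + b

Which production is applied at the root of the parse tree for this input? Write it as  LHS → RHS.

List → List , Item

[List [List [List [Item b]] , [Item lit]] , [Item [Item lit] + [Item b]]]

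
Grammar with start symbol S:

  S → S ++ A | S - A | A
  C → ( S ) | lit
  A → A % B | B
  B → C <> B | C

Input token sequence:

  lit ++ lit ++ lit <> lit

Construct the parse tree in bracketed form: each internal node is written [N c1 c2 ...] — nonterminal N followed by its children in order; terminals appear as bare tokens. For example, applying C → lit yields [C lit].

S
S ++ A
S ++ A ++ A
A ++ A ++ A
B ++ A ++ A
C ++ A ++ A
lit ++ A ++ A
lit ++ B ++ A
lit ++ C ++ A
lit ++ lit ++ A
lit ++ lit ++ B
lit ++ lit ++ C <> B
lit ++ lit ++ lit <> B
lit ++ lit ++ lit <> C
lit ++ lit ++ lit <> lit

[S [S [S [A [B [C lit]]]] ++ [A [B [C lit]]]] ++ [A [B [C lit] <> [B [C lit]]]]]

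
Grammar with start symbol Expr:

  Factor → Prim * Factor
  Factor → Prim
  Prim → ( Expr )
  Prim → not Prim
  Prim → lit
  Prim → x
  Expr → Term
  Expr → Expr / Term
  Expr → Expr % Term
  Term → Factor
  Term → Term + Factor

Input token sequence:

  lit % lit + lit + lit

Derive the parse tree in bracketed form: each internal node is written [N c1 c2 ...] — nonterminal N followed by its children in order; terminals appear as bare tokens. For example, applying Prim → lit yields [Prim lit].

Expr
Expr % Term
Term % Term
Factor % Term
Prim % Term
lit % Term
lit % Term + Factor
lit % Term + Factor + Factor
lit % Factor + Factor + Factor
lit % Prim + Factor + Factor
lit % lit + Factor + Factor
lit % lit + Prim + Factor
lit % lit + lit + Factor
lit % lit + lit + Prim
lit % lit + lit + lit

[Expr [Expr [Term [Factor [Prim lit]]]] % [Term [Term [Term [Factor [Prim lit]]] + [Factor [Prim lit]]] + [Factor [Prim lit]]]]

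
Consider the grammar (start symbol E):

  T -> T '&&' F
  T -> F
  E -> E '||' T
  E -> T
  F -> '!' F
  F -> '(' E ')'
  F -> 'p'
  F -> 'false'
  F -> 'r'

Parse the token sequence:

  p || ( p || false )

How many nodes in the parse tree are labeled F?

[E [E [T [F p]]] || [T [F ( [E [E [T [F p]]] || [T [F false]]] )]]]

4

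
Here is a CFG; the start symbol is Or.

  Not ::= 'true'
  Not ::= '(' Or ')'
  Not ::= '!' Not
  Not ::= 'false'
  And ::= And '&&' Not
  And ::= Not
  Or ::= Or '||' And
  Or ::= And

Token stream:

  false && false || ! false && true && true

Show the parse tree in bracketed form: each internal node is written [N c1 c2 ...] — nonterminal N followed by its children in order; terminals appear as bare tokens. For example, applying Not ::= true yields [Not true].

[Or [Or [And [And [Not false]] && [Not false]]] || [And [And [And [Not ! [Not false]]] && [Not true]] && [Not true]]]

Or
Or || And
And || And
And && Not || And
Not && Not || And
false && Not || And
false && false || And
false && false || And && Not
false && false || And && Not && Not
false && false || Not && Not && Not
false && false || ! Not && Not && Not
false && false || ! false && Not && Not
false && false || ! false && true && Not
false && false || ! false && true && true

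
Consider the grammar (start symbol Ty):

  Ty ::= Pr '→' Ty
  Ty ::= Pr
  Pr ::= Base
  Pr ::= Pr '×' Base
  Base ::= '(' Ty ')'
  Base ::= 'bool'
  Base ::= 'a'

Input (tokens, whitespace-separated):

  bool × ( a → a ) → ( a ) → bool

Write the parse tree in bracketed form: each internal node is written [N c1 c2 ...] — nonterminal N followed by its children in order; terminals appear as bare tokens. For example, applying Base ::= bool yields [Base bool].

[Ty [Pr [Pr [Base bool]] × [Base ( [Ty [Pr [Base a]] → [Ty [Pr [Base a]]]] )]] → [Ty [Pr [Base ( [Ty [Pr [Base a]]] )]] → [Ty [Pr [Base bool]]]]]

Ty
Pr → Ty
Pr × Base → Ty
Base × Base → Ty
bool × Base → Ty
bool × ( Ty ) → Ty
bool × ( Pr → Ty ) → Ty
bool × ( Base → Ty ) → Ty
bool × ( a → Ty ) → Ty
bool × ( a → Pr ) → Ty
bool × ( a → Base ) → Ty
bool × ( a → a ) → Ty
bool × ( a → a ) → Pr → Ty
bool × ( a → a ) → Base → Ty
bool × ( a → a ) → ( Ty ) → Ty
bool × ( a → a ) → ( Pr ) → Ty
bool × ( a → a ) → ( Base ) → Ty
bool × ( a → a ) → ( a ) → Ty
bool × ( a → a ) → ( a ) → Pr
bool × ( a → a ) → ( a ) → Base
bool × ( a → a ) → ( a ) → bool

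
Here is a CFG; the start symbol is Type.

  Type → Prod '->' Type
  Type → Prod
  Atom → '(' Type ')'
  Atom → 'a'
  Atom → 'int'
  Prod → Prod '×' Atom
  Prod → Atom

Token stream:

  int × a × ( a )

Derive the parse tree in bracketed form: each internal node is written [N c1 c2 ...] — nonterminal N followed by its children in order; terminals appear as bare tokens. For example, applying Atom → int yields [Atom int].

[Type [Prod [Prod [Prod [Atom int]] × [Atom a]] × [Atom ( [Type [Prod [Atom a]]] )]]]

Type
Prod
Prod × Atom
Prod × Atom × Atom
Atom × Atom × Atom
int × Atom × Atom
int × a × Atom
int × a × ( Type )
int × a × ( Prod )
int × a × ( Atom )
int × a × ( a )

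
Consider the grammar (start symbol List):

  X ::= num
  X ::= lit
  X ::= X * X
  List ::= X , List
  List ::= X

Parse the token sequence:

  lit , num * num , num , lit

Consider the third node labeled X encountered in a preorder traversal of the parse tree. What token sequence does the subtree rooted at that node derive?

num

[List [X lit] , [List [X [X num] * [X num]] , [List [X num] , [List [X lit]]]]]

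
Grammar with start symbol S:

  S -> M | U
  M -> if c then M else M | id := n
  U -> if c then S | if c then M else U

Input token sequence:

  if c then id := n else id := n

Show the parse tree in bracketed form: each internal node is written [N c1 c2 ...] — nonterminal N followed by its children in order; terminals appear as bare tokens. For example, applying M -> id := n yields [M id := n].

S
M
if c then M else M
if c then id := n else M
if c then id := n else id := n

[S [M if c then [M id := n] else [M id := n]]]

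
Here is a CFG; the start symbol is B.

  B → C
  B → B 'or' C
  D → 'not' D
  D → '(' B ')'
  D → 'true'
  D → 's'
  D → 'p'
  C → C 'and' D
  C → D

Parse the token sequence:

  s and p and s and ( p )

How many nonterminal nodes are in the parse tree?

[B [C [C [C [C [D s]] and [D p]] and [D s]] and [D ( [B [C [D p]]] )]]]

12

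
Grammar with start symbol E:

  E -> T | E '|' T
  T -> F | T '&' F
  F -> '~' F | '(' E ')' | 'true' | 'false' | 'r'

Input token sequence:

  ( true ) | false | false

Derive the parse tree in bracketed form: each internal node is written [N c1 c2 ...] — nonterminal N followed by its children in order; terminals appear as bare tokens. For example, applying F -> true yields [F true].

[E [E [E [T [F ( [E [T [F true]]] )]]] | [T [F false]]] | [T [F false]]]

E
E | T
E | T | T
T | T | T
F | T | T
( E ) | T | T
( T ) | T | T
( F ) | T | T
( true ) | T | T
( true ) | F | T
( true ) | false | T
( true ) | false | F
( true ) | false | false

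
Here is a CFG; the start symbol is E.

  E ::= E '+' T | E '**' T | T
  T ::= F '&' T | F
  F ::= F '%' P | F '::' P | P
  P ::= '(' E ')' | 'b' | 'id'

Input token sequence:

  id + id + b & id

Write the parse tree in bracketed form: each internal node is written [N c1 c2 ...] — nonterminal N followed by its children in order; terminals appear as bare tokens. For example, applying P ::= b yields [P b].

E
E + T
E + T + T
T + T + T
F + T + T
P + T + T
id + T + T
id + F + T
id + P + T
id + id + T
id + id + F & T
id + id + P & T
id + id + b & T
id + id + b & F
id + id + b & P
id + id + b & id

[E [E [E [T [F [P id]]]] + [T [F [P id]]]] + [T [F [P b]] & [T [F [P id]]]]]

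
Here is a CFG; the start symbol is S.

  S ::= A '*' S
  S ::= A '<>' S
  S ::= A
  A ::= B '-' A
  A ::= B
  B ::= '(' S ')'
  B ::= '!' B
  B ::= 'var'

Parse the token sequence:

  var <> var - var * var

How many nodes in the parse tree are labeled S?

3

[S [A [B var]] <> [S [A [B var] - [A [B var]]] * [S [A [B var]]]]]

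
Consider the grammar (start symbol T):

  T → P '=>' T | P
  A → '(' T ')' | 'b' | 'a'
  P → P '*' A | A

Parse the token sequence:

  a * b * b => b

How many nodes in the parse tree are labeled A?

[T [P [P [P [A a]] * [A b]] * [A b]] => [T [P [A b]]]]

4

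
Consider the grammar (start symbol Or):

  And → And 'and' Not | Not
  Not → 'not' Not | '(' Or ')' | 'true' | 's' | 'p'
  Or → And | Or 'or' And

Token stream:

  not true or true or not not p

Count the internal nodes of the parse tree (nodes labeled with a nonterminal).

[Or [Or [Or [And [Not not [Not true]]]] or [And [Not true]]] or [And [Not not [Not not [Not p]]]]]

12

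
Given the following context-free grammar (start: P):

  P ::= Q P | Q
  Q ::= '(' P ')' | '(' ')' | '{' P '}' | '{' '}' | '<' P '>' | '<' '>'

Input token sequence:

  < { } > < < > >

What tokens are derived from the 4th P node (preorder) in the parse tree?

< >

[P [Q < [P [Q { }]] >] [P [Q < [P [Q < >]] >]]]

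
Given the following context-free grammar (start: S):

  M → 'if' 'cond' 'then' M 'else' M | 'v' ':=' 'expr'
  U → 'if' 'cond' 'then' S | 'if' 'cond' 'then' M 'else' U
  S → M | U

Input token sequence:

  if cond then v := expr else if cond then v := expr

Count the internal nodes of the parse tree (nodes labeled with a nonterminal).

6

[S [U if cond then [M v := expr] else [U if cond then [S [M v := expr]]]]]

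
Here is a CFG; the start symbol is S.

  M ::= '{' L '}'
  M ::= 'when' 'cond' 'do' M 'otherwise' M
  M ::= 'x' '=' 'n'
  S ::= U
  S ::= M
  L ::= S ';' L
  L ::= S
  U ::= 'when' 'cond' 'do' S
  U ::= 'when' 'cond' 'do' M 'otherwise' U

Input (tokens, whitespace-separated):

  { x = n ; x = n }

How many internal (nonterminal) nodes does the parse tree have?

8

[S [M { [L [S [M x = n]] ; [L [S [M x = n]]]] }]]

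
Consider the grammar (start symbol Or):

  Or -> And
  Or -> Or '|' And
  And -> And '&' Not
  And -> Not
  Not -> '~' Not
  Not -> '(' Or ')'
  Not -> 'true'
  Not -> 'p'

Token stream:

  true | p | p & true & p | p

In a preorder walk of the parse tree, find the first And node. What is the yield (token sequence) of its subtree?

[Or [Or [Or [Or [And [Not true]]] | [And [Not p]]] | [And [And [And [Not p]] & [Not true]] & [Not p]]] | [And [Not p]]]

true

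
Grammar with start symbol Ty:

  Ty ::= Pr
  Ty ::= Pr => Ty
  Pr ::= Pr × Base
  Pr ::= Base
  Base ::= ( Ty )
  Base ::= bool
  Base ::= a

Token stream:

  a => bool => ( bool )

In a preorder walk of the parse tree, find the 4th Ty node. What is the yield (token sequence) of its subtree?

[Ty [Pr [Base a]] => [Ty [Pr [Base bool]] => [Ty [Pr [Base ( [Ty [Pr [Base bool]]] )]]]]]

bool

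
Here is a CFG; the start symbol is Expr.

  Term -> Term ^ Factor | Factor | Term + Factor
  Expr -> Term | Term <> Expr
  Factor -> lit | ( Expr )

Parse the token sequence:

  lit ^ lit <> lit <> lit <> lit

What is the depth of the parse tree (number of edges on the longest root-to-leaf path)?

6

[Expr [Term [Term [Factor lit]] ^ [Factor lit]] <> [Expr [Term [Factor lit]] <> [Expr [Term [Factor lit]] <> [Expr [Term [Factor lit]]]]]]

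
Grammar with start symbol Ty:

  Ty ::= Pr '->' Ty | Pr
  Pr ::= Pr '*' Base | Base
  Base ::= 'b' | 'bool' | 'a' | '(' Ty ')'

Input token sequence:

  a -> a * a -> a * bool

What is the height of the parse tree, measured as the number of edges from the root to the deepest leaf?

[Ty [Pr [Base a]] -> [Ty [Pr [Pr [Base a]] * [Base a]] -> [Ty [Pr [Pr [Base a]] * [Base bool]]]]]

6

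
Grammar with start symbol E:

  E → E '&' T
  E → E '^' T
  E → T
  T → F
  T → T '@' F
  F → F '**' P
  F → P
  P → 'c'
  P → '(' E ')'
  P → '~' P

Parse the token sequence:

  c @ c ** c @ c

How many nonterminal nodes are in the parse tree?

12

[E [T [T [T [F [P c]]] @ [F [F [P c]] ** [P c]]] @ [F [P c]]]]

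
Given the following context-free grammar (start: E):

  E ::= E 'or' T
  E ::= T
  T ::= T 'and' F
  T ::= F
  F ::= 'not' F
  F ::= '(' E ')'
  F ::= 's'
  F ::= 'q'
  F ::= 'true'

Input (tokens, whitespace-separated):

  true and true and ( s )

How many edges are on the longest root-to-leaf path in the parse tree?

6

[E [T [T [T [F true]] and [F true]] and [F ( [E [T [F s]]] )]]]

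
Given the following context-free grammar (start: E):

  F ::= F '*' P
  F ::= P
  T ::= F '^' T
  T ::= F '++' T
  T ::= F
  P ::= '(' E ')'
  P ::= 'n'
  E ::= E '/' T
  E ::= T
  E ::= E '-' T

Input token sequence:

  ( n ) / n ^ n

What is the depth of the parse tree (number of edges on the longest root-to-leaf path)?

[E [E [T [F [P ( [E [T [F [P n]]]] )]]]] / [T [F [P n]] ^ [T [F [P n]]]]]

9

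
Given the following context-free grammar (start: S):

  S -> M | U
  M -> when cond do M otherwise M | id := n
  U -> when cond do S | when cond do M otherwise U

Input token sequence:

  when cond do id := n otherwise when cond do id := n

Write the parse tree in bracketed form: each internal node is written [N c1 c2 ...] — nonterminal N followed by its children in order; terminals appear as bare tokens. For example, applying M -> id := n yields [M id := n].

[S [U when cond do [M id := n] otherwise [U when cond do [S [M id := n]]]]]

S
U
when cond do M otherwise U
when cond do id := n otherwise U
when cond do id := n otherwise when cond do S
when cond do id := n otherwise when cond do M
when cond do id := n otherwise when cond do id := n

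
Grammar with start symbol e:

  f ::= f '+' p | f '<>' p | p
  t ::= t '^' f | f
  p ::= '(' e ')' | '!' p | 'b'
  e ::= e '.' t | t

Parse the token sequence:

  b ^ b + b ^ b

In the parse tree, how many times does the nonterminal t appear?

3

[e [t [t [t [f [p b]]] ^ [f [f [p b]] + [p b]]] ^ [f [p b]]]]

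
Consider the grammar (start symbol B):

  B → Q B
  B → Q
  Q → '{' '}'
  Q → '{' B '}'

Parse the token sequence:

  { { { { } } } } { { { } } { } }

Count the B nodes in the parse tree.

8

[B [Q { [B [Q { [B [Q { [B [Q { }]] }]] }]] }] [B [Q { [B [Q { [B [Q { }]] }] [B [Q { }]]] }]]]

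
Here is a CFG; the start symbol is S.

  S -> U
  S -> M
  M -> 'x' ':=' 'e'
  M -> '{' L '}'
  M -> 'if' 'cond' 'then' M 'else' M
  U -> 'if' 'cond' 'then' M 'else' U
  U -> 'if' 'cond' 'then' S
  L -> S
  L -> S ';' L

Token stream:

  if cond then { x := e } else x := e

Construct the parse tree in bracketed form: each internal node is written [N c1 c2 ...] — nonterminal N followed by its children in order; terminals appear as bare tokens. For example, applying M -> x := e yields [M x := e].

S
M
if cond then M else M
if cond then { L } else M
if cond then { S } else M
if cond then { M } else M
if cond then { x := e } else M
if cond then { x := e } else x := e

[S [M if cond then [M { [L [S [M x := e]]] }] else [M x := e]]]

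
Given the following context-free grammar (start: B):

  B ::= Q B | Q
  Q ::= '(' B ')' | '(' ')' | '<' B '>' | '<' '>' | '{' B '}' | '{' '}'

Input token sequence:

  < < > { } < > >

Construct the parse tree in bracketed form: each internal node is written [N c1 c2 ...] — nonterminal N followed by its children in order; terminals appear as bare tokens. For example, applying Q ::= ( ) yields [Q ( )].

[B [Q < [B [Q < >] [B [Q { }] [B [Q < >]]]] >]]

B
Q
< B >
< Q B >
< < > B >
< < > Q B >
< < > { } B >
< < > { } Q >
< < > { } < > >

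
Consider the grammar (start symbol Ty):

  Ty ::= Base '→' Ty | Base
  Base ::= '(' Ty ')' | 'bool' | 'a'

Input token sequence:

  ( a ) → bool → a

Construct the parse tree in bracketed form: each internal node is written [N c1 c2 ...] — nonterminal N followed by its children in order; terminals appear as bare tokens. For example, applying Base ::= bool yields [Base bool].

Ty
Base → Ty
( Ty ) → Ty
( Base ) → Ty
( a ) → Ty
( a ) → Base → Ty
( a ) → bool → Ty
( a ) → bool → Base
( a ) → bool → a

[Ty [Base ( [Ty [Base a]] )] → [Ty [Base bool] → [Ty [Base a]]]]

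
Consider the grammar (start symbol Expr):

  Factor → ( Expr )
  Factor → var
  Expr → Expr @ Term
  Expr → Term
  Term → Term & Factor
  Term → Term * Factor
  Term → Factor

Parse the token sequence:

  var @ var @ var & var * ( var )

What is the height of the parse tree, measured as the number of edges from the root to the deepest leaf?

[Expr [Expr [Expr [Term [Factor var]]] @ [Term [Factor var]]] @ [Term [Term [Term [Factor var]] & [Factor var]] * [Factor ( [Expr [Term [Factor var]]] )]]]

6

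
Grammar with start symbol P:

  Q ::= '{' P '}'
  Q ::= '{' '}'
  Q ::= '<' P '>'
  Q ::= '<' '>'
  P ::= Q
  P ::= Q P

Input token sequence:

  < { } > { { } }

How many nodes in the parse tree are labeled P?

[P [Q < [P [Q { }]] >] [P [Q { [P [Q { }]] }]]]

4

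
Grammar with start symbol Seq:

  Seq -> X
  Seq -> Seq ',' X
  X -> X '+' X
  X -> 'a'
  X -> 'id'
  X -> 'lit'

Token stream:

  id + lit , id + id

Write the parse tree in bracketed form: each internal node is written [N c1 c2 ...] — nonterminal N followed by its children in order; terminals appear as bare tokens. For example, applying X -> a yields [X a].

Seq
Seq , X
X , X
X + X , X
id + X , X
id + lit , X
id + lit , X + X
id + lit , id + X
id + lit , id + id

[Seq [Seq [X [X id] + [X lit]]] , [X [X id] + [X id]]]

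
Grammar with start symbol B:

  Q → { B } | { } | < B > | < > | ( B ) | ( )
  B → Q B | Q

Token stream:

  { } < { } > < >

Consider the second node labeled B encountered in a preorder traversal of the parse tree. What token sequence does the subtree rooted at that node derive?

[B [Q { }] [B [Q < [B [Q { }]] >] [B [Q < >]]]]

< { } > < >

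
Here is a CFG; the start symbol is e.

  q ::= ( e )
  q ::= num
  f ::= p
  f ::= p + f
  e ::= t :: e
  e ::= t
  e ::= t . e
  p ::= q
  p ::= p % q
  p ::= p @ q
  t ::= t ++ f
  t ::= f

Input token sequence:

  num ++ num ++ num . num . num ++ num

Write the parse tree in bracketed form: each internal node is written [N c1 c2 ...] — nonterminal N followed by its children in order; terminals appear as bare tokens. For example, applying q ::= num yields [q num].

[e [t [t [t [f [p [q num]]]] ++ [f [p [q num]]]] ++ [f [p [q num]]]] . [e [t [f [p [q num]]]] . [e [t [t [f [p [q num]]]] ++ [f [p [q num]]]]]]]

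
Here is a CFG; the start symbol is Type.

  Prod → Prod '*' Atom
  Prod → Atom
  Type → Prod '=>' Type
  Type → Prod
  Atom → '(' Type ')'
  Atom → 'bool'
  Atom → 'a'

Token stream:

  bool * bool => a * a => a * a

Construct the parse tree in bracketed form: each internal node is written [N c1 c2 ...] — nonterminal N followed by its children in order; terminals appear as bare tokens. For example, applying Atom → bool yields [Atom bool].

[Type [Prod [Prod [Atom bool]] * [Atom bool]] => [Type [Prod [Prod [Atom a]] * [Atom a]] => [Type [Prod [Prod [Atom a]] * [Atom a]]]]]

Type
Prod => Type
Prod * Atom => Type
Atom * Atom => Type
bool * Atom => Type
bool * bool => Type
bool * bool => Prod => Type
bool * bool => Prod * Atom => Type
bool * bool => Atom * Atom => Type
bool * bool => a * Atom => Type
bool * bool => a * a => Type
bool * bool => a * a => Prod
bool * bool => a * a => Prod * Atom
bool * bool => a * a => Atom * Atom
bool * bool => a * a => a * Atom
bool * bool => a * a => a * a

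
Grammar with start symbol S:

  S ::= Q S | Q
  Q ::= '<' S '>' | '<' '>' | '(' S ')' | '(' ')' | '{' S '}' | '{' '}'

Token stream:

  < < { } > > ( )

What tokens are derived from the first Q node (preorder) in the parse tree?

< < { } > >

[S [Q < [S [Q < [S [Q { }]] >]] >] [S [Q ( )]]]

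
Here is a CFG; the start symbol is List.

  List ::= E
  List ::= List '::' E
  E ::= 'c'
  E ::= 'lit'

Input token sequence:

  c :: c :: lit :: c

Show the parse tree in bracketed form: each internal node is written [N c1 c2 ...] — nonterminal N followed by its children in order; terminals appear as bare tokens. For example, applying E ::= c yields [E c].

List
List :: E
List :: E :: E
List :: E :: E :: E
E :: E :: E :: E
c :: E :: E :: E
c :: c :: E :: E
c :: c :: lit :: E
c :: c :: lit :: c

[List [List [List [List [E c]] :: [E c]] :: [E lit]] :: [E c]]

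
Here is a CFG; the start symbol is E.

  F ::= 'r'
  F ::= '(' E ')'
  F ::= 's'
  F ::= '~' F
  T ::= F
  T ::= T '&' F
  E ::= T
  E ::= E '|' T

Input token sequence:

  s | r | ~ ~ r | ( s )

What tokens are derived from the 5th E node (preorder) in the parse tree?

s

[E [E [E [E [T [F s]]] | [T [F r]]] | [T [F ~ [F ~ [F r]]]]] | [T [F ( [E [T [F s]]] )]]]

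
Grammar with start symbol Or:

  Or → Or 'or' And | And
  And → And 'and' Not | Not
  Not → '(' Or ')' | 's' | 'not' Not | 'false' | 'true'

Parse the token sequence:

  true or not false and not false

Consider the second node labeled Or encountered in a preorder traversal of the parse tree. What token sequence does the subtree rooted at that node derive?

true

[Or [Or [And [Not true]]] or [And [And [Not not [Not false]]] and [Not not [Not false]]]]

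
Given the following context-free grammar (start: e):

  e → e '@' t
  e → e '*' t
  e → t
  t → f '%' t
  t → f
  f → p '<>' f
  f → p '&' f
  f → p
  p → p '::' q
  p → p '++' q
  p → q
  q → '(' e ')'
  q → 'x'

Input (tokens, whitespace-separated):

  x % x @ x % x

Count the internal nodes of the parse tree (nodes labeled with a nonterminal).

[e [e [t [f [p [q x]]] % [t [f [p [q x]]]]]] @ [t [f [p [q x]]] % [t [f [p [q x]]]]]]

18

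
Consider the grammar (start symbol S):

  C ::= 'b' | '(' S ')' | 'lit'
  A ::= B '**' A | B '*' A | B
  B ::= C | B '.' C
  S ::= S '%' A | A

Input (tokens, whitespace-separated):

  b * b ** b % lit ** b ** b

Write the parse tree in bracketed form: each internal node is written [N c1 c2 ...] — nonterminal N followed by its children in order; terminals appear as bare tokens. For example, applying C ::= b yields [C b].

[S [S [A [B [C b]] * [A [B [C b]] ** [A [B [C b]]]]]] % [A [B [C lit]] ** [A [B [C b]] ** [A [B [C b]]]]]]

S
S % A
A % A
B * A % A
C * A % A
b * A % A
b * B ** A % A
b * C ** A % A
b * b ** A % A
b * b ** B % A
b * b ** C % A
b * b ** b % A
b * b ** b % B ** A
b * b ** b % C ** A
b * b ** b % lit ** A
b * b ** b % lit ** B ** A
b * b ** b % lit ** C ** A
b * b ** b % lit ** b ** A
b * b ** b % lit ** b ** B
b * b ** b % lit ** b ** C
b * b ** b % lit ** b ** b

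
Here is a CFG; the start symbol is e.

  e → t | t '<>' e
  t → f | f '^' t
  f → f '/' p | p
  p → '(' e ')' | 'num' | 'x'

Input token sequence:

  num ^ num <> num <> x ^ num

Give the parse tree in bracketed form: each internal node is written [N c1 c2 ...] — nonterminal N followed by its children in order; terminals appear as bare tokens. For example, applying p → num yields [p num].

[e [t [f [p num]] ^ [t [f [p num]]]] <> [e [t [f [p num]]] <> [e [t [f [p x]] ^ [t [f [p num]]]]]]]

e
t <> e
f ^ t <> e
p ^ t <> e
num ^ t <> e
num ^ f <> e
num ^ p <> e
num ^ num <> e
num ^ num <> t <> e
num ^ num <> f <> e
num ^ num <> p <> e
num ^ num <> num <> e
num ^ num <> num <> t
num ^ num <> num <> f ^ t
num ^ num <> num <> p ^ t
num ^ num <> num <> x ^ t
num ^ num <> num <> x ^ f
num ^ num <> num <> x ^ p
num ^ num <> num <> x ^ num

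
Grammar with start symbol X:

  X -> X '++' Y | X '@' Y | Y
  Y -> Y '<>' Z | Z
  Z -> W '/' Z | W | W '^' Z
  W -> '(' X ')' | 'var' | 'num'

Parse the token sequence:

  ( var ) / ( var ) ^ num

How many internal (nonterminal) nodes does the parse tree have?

16

[X [Y [Z [W ( [X [Y [Z [W var]]]] )] / [Z [W ( [X [Y [Z [W var]]]] )] ^ [Z [W num]]]]]]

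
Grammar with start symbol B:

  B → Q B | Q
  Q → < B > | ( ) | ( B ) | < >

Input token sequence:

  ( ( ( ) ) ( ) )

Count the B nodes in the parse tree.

4

[B [Q ( [B [Q ( [B [Q ( )]] )] [B [Q ( )]]] )]]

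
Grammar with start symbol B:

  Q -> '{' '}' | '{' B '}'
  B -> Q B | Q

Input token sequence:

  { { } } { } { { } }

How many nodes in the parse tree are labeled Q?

[B [Q { [B [Q { }]] }] [B [Q { }] [B [Q { [B [Q { }]] }]]]]

5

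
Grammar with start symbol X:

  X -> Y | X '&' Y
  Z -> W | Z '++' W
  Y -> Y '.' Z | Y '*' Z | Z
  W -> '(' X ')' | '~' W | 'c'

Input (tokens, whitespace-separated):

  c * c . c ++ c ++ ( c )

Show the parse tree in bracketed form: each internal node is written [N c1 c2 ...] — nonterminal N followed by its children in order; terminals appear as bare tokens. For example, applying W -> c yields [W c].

[X [Y [Y [Y [Z [W c]]] * [Z [W c]]] . [Z [Z [Z [W c]] ++ [W c]] ++ [W ( [X [Y [Z [W c]]]] )]]]]

X
Y
Y . Z
Y * Z . Z
Z * Z . Z
W * Z . Z
c * Z . Z
c * W . Z
c * c . Z
c * c . Z ++ W
c * c . Z ++ W ++ W
c * c . W ++ W ++ W
c * c . c ++ W ++ W
c * c . c ++ c ++ W
c * c . c ++ c ++ ( X )
c * c . c ++ c ++ ( Y )
c * c . c ++ c ++ ( Z )
c * c . c ++ c ++ ( W )
c * c . c ++ c ++ ( c )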